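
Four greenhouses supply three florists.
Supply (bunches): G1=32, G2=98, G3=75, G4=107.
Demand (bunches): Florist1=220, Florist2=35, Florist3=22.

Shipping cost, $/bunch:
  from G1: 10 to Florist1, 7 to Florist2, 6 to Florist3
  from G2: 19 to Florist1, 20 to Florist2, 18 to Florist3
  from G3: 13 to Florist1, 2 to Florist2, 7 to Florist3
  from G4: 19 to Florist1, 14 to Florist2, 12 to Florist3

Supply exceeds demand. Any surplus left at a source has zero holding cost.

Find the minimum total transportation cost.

One minimum-cost allocation:
  G1–Florist1: 32 × $10 = $320
  G2–Florist1: 98 × $19 = $1862
  G3–Florist1: 40 × $13 = $520
  G3–Florist2: 35 × $2 = $70
  G4–Florist1: 50 × $19 = $950
  G4–Florist3: 22 × $12 = $264
Total = 320 + 1862 + 520 + 70 + 950 + 264 = $3986.

3986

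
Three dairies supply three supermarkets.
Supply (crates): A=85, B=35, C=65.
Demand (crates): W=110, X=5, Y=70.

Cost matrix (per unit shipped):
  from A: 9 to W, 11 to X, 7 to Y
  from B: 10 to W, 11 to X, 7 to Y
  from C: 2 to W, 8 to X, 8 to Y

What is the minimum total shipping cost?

One minimum-cost allocation:
  A->W: 45 crates
  A->X: 5 crates
  A->Y: 35 crates
  B->Y: 35 crates
  C->W: 65 crates
Total cost = 1080.

1080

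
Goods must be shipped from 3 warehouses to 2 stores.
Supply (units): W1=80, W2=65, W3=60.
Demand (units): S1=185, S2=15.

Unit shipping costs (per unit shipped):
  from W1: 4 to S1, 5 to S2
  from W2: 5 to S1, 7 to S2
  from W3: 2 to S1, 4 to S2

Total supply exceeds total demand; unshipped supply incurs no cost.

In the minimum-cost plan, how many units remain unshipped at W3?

0

An optimal plan:
  W1 to S1: 65 × 4 = 260
  W1 to S2: 15 × 5 = 75
  W2 to S1: 60 × 5 = 300
  W3 to S1: 60 × 2 = 120
Total cost = 755.
W3 ships 60 of its 60, leaving 0.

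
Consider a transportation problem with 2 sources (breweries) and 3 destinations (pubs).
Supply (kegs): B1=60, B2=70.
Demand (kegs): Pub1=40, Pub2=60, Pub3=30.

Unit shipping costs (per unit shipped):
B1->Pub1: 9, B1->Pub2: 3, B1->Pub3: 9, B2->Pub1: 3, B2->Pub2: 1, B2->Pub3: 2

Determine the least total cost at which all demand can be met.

360

One minimum-cost allocation:
  B1 to Pub2: 60 × 3 = 180
  B2 to Pub1: 40 × 3 = 120
  B2 to Pub3: 30 × 2 = 60
Total = 180 + 120 + 60 = 360.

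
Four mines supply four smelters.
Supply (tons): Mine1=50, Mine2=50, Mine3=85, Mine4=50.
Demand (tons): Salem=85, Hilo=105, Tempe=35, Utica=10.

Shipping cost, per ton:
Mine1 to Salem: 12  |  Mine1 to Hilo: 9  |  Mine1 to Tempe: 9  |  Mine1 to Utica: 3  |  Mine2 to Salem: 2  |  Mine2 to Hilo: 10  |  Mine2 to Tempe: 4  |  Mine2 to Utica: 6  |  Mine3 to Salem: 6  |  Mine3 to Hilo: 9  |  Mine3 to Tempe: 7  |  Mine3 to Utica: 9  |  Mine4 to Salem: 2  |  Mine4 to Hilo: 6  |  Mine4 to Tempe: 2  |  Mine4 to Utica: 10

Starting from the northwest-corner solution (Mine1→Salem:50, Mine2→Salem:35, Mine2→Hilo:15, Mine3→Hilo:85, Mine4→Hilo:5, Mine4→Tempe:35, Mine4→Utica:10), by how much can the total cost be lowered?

490

Current plan cost = 50·12 + 35·2 + 15·10 + 85·9 + 5·6 + 35·2 + 10·10 = 1785.
Optimal plan:
  Mine1 to Hilo: 40 tons
  Mine1 to Utica: 10 tons
  Mine2 to Salem: 50 tons
  Mine3 to Salem: 20 tons
  Mine3 to Hilo: 65 tons
  Mine4 to Salem: 15 tons
  Mine4 to Tempe: 35 tons
Optimal cost = 1295.
Saving = 1785 − 1295 = 490.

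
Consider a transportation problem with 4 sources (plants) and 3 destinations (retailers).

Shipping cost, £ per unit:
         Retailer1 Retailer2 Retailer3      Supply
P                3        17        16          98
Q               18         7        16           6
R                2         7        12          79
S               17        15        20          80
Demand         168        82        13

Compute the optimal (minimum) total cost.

1804

An optimal shipping plan:
  P to Retailer1: 98 × £3 = £294
  Q to Retailer2: 6 × £7 = £42
  R to Retailer1: 70 × £2 = £140
  R to Retailer3: 9 × £12 = £108
  S to Retailer2: 76 × £15 = £1140
  S to Retailer3: 4 × £20 = £80
Total = 294 + 42 + 140 + 108 + 1140 + 80 = £1804.
(Supply check: P ships 98; Q ships 6; R ships 79; S ships 80.)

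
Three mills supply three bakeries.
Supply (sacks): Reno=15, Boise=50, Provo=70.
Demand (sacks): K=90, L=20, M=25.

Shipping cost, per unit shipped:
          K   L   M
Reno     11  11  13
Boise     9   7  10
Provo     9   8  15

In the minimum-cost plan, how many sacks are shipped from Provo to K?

70

Solving gives:
  Reno->K: 15 sacks
  Boise->K: 5 sacks
  Boise->L: 20 sacks
  Boise->M: 25 sacks
  Provo->K: 70 sacks
Total cost = 1230.
So Provo→K carries 70 sacks.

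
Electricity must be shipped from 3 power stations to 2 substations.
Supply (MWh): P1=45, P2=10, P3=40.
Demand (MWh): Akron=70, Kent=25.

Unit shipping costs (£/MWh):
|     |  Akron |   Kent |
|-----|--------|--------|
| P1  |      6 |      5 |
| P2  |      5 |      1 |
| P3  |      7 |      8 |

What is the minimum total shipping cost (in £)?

545

Optimal allocation:
  P1 to Akron: 30 × £6 = £180
  P1 to Kent: 15 × £5 = £75
  P2 to Kent: 10 × £1 = £10
  P3 to Akron: 40 × £7 = £280
Total = 180 + 75 + 10 + 280 = £545.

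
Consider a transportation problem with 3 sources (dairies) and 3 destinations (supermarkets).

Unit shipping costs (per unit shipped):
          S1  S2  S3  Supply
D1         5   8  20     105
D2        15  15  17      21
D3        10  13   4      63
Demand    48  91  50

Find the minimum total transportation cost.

1380

An optimal shipping plan:
  D1→S1: 35 × 5 = 175
  D1→S2: 70 × 8 = 560
  D2→S2: 21 × 15 = 315
  D3→S1: 13 × 10 = 130
  D3→S3: 50 × 4 = 200
Total = 175 + 560 + 315 + 130 + 200 = 1380.
(Supply check: D1 ships 105; D2 ships 21; D3 ships 63.)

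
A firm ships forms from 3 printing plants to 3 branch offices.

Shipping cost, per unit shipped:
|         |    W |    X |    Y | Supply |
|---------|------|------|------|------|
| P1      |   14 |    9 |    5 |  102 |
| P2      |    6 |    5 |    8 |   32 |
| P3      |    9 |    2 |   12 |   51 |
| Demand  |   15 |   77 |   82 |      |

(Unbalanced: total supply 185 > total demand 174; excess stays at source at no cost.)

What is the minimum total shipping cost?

Optimal allocation:
  P1→X: 9 × 9 = 81
  P1→Y: 82 × 5 = 410
  P2→W: 15 × 6 = 90
  P2→X: 17 × 5 = 85
  P3→X: 51 × 2 = 102
Total = 81 + 410 + 90 + 85 + 102 = 768.

768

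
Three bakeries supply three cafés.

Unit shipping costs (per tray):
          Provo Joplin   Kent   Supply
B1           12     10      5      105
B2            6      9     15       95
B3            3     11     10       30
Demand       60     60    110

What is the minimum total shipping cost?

Optimal allocation:
  B1 to Kent: 105 × 5 = 525
  B2 to Provo: 35 × 6 = 210
  B2 to Joplin: 60 × 9 = 540
  B3 to Provo: 25 × 3 = 75
  B3 to Kent: 5 × 10 = 50
Total = 525 + 210 + 540 + 75 + 50 = 1400.

1400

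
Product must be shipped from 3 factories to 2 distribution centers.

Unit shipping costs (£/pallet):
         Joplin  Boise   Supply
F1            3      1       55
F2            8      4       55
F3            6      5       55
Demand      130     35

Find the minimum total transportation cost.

795

An optimal shipping plan:
  F1->Joplin: 55 pallets
  F2->Joplin: 20 pallets
  F2->Boise: 35 pallets
  F3->Joplin: 55 pallets
Total cost = £795.
(Supply check: F1 ships 55; F2 ships 55; F3 ships 55.)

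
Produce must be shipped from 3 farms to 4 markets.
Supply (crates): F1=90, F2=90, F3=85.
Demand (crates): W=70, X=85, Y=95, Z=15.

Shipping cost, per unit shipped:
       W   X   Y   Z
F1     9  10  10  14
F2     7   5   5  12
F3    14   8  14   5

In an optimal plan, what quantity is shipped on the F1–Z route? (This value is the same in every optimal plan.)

The minimum-cost plan:
  F1 to W: 70 crates
  F1 to X: 15 crates
  F1 to Y: 5 crates
  F2 to Y: 90 crates
  F3 to X: 70 crates
  F3 to Z: 15 crates
Total cost = 1915.
The route F1→Z is not used.

0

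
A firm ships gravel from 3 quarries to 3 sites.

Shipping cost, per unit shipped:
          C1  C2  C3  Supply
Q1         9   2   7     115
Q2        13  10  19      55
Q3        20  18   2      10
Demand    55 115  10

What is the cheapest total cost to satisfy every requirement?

Optimal allocation:
  Q1→C2: 115 × 2 = 230
  Q2→C1: 55 × 13 = 715
  Q3→C3: 10 × 2 = 20
Total = 230 + 715 + 20 = 965.

965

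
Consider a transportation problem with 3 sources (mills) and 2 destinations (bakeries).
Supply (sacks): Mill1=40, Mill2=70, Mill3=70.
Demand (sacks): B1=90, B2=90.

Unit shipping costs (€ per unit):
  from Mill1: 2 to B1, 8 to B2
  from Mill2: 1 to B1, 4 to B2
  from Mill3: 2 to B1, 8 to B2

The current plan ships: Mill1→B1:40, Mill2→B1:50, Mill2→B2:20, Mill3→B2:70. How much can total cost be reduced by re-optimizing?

Current plan cost = 40·2 + 50·1 + 20·4 + 70·8 = €770.
Optimal plan:
  Mill1->B1: 40 sacks
  Mill2->B2: 70 sacks
  Mill3->B1: 50 sacks
  Mill3->B2: 20 sacks
Optimal cost = €620.
Saving = 770 − 620 = €150.

150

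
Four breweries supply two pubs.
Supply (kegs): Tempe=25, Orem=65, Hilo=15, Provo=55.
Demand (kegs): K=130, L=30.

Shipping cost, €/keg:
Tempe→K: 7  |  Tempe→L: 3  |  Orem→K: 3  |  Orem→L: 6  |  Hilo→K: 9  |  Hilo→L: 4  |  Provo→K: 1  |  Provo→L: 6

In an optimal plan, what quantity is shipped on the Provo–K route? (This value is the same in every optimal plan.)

55

Solving gives:
  Tempe to K: 10 × €7 = €70
  Tempe to L: 15 × €3 = €45
  Orem to K: 65 × €3 = €195
  Hilo to L: 15 × €4 = €60
  Provo to K: 55 × €1 = €55
Total cost = €425.
So Provo→K carries 55 kegs.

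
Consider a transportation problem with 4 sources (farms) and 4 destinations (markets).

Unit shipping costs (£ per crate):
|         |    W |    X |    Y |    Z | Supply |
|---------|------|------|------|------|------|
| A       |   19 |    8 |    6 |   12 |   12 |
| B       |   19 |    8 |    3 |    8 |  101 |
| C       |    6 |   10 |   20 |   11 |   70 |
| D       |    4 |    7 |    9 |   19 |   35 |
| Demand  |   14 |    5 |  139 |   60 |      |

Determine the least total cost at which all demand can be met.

A cheapest plan:
  A->Y: 12 × £6 = £72
  B->Y: 101 × £3 = £303
  C->W: 10 × £6 = £60
  C->Z: 60 × £11 = £660
  D->W: 4 × £4 = £16
  D->X: 5 × £7 = £35
  D->Y: 26 × £9 = £234
Total = 72 + 303 + 60 + 660 + 16 + 35 + 234 = £1380.

1380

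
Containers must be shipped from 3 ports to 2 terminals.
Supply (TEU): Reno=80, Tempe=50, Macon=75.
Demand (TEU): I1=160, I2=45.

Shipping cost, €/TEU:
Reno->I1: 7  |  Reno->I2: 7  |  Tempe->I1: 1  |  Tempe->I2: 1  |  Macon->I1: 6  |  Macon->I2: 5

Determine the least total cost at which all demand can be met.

Optimal allocation:
  Reno to I1: 80 × €7 = €560
  Tempe to I1: 50 × €1 = €50
  Macon to I1: 30 × €6 = €180
  Macon to I2: 45 × €5 = €225
Total = 560 + 50 + 180 + 225 = €1015.

1015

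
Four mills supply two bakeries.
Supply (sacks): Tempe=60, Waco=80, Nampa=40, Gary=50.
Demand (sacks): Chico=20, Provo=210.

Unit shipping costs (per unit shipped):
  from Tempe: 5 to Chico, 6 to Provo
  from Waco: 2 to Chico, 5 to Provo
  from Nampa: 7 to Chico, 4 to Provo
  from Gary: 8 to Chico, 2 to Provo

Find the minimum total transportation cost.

960

Optimal allocation:
  Tempe to Provo: 60 × 6 = 360
  Waco to Chico: 20 × 2 = 40
  Waco to Provo: 60 × 5 = 300
  Nampa to Provo: 40 × 4 = 160
  Gary to Provo: 50 × 2 = 100
Total = 360 + 40 + 300 + 160 + 100 = 960.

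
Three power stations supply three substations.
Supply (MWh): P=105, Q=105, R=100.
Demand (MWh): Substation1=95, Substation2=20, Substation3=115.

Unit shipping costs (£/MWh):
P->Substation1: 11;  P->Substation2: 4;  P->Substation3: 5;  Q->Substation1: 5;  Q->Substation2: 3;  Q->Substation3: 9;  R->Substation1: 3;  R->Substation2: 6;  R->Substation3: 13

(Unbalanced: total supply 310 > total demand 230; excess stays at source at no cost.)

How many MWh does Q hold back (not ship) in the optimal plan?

Minimum-cost shipments:
  P–Substation3: 105 MWh
  Q–Substation2: 20 MWh
  Q–Substation3: 10 MWh
  R–Substation1: 95 MWh
Total cost = £960.
Q ships 30 of its 105, leaving 75.

75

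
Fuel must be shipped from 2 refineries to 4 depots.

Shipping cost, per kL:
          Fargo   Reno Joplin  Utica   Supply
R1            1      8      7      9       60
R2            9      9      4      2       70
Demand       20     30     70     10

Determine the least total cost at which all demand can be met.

An optimal shipping plan:
  R1–Fargo: 20 × 1 = 20
  R1–Reno: 30 × 8 = 240
  R1–Joplin: 10 × 7 = 70
  R2–Joplin: 60 × 4 = 240
  R2–Utica: 10 × 2 = 20
Total = 20 + 240 + 70 + 240 + 20 = 590.

590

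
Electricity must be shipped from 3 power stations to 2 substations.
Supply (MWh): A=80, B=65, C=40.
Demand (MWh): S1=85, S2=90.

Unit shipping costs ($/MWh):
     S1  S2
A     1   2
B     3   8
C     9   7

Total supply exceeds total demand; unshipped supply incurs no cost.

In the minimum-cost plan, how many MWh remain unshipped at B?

Minimum-cost shipments:
  A to S1: 20 × $1 = $20
  A to S2: 60 × $2 = $120
  B to S1: 65 × $3 = $195
  C to S2: 30 × $7 = $210
Total cost = $545.
B ships 65 of its 65, leaving 0.

0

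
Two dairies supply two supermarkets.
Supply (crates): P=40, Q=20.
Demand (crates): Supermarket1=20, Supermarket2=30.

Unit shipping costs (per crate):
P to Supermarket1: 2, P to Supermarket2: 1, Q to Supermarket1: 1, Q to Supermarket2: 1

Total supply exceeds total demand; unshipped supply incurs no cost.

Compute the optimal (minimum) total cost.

50

One minimum-cost allocation:
  P->Supermarket2: 30 × 1 = 30
  Q->Supermarket1: 20 × 1 = 20
Total = 30 + 20 = 50.
(Supply check: P ships 30; Q ships 20.)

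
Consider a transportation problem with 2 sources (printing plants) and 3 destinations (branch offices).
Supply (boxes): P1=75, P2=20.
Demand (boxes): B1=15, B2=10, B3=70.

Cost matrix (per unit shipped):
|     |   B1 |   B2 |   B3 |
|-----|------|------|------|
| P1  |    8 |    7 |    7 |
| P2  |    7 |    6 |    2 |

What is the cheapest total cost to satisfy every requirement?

580

One minimum-cost allocation:
  P1 to B1: 15 × 8 = 120
  P1 to B2: 10 × 7 = 70
  P1 to B3: 50 × 7 = 350
  P2 to B3: 20 × 2 = 40
Total = 120 + 70 + 350 + 40 = 580.
(Supply check: P1 ships 75; P2 ships 20.)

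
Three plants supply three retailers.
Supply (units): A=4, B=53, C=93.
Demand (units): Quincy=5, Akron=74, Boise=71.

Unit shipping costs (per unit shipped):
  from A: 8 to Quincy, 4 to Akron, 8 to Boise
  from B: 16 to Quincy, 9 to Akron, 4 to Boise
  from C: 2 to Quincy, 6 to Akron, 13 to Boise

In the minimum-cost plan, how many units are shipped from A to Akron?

0

Solving gives:
  A to Boise: 4 units
  B to Boise: 53 units
  C to Quincy: 5 units
  C to Akron: 74 units
  C to Boise: 14 units
Total cost = 880.
The route A→Akron is not used.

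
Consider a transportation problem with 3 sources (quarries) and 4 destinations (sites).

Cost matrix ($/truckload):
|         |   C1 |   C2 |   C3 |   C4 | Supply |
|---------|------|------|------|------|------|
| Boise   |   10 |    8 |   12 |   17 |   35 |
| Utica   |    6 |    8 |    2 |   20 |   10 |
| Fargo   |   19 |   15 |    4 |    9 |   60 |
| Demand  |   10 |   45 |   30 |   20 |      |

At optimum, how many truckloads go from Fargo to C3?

30

Solving gives:
  Boise to C2: 35 × $8 = $280
  Utica to C1: 10 × $6 = $60
  Fargo to C2: 10 × $15 = $150
  Fargo to C3: 30 × $4 = $120
  Fargo to C4: 20 × $9 = $180
Total cost = $790.
So Fargo→C3 carries 30 truckloads.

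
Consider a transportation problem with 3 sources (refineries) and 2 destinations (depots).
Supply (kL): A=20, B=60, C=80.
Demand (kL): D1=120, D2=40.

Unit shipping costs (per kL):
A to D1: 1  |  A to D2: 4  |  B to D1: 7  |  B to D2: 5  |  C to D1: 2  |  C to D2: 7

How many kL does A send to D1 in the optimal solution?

20

Solving gives:
  A→D1: 20 × 1 = 20
  B→D1: 20 × 7 = 140
  B→D2: 40 × 5 = 200
  C→D1: 80 × 2 = 160
Total cost = 520.
So A→D1 carries 20 kL.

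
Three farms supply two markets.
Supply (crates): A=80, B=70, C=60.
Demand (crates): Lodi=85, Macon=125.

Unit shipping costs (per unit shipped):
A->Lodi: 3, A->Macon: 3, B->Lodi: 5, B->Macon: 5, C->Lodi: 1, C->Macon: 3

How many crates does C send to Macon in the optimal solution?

The minimum-cost plan:
  A to Lodi: 25 crates
  A to Macon: 55 crates
  B to Macon: 70 crates
  C to Lodi: 60 crates
Total cost = 650.
The route C→Macon is not used.

0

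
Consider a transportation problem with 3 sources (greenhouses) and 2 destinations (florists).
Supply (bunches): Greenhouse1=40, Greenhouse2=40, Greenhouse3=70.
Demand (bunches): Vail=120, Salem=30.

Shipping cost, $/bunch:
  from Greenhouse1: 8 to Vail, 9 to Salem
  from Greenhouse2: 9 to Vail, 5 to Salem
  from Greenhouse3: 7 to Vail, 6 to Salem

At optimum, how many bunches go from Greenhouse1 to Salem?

0

Optimal shipments:
  Greenhouse1→Vail: 40 bunches
  Greenhouse2→Vail: 10 bunches
  Greenhouse2→Salem: 30 bunches
  Greenhouse3→Vail: 70 bunches
Total cost = $1050.
The route Greenhouse1→Salem is not used.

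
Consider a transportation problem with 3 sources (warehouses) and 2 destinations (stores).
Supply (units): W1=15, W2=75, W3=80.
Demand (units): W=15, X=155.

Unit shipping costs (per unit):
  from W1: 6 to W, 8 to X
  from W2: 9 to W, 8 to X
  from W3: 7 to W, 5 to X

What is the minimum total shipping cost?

An optimal shipping plan:
  W1->W: 15 × 6 = 90
  W2->X: 75 × 8 = 600
  W3->X: 80 × 5 = 400
Total = 90 + 600 + 400 = 1090.
(Supply check: W1 ships 15; W2 ships 75; W3 ships 80.)

1090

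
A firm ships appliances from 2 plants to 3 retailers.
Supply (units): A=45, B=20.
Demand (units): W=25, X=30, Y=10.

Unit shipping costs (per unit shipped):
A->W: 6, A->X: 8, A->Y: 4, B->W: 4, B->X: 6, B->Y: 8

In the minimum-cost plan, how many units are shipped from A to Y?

The minimum-cost plan:
  A→W: 5 units
  A→X: 30 units
  A→Y: 10 units
  B→W: 20 units
Total cost = 390.
So A→Y carries 10 units.

10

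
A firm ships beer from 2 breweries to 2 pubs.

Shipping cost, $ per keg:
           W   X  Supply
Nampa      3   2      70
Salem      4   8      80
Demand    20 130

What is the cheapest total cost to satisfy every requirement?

700

One minimum-cost allocation:
  Nampa–X: 70 × $2 = $140
  Salem–W: 20 × $4 = $80
  Salem–X: 60 × $8 = $480
Total = 140 + 80 + 480 = $700.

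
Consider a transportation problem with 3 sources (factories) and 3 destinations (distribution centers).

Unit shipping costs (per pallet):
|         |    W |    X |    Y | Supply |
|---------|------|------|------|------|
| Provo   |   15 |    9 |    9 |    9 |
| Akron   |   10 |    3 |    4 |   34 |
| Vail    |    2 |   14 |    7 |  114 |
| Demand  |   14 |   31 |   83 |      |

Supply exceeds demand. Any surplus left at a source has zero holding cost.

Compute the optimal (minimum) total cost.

693

One minimum-cost allocation:
  Akron–X: 31 × 3 = 93
  Akron–Y: 3 × 4 = 12
  Vail–W: 14 × 2 = 28
  Vail–Y: 80 × 7 = 560
Total = 93 + 12 + 28 + 560 = 693.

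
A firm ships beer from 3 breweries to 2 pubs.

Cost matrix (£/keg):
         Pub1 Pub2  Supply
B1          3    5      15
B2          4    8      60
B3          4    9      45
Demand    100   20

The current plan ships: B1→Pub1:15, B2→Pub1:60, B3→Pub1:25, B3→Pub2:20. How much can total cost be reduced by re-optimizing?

Current plan cost = 15·3 + 60·4 + 25·4 + 20·9 = £565.
Optimal plan:
  B1–Pub2: 15 × £5 = £75
  B2–Pub1: 55 × £4 = £220
  B2–Pub2: 5 × £8 = £40
  B3–Pub1: 45 × £4 = £180
Optimal cost = £515.
Saving = 565 − 515 = £50.

50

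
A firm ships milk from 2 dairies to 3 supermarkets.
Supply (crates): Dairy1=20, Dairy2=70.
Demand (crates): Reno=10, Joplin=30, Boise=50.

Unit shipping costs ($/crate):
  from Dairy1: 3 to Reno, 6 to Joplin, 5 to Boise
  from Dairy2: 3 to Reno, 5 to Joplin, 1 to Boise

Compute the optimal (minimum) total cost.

240

An optimal shipping plan:
  Dairy1→Reno: 10 × $3 = $30
  Dairy1→Joplin: 10 × $6 = $60
  Dairy2→Joplin: 20 × $5 = $100
  Dairy2→Boise: 50 × $1 = $50
Total = 30 + 60 + 100 + 50 = $240.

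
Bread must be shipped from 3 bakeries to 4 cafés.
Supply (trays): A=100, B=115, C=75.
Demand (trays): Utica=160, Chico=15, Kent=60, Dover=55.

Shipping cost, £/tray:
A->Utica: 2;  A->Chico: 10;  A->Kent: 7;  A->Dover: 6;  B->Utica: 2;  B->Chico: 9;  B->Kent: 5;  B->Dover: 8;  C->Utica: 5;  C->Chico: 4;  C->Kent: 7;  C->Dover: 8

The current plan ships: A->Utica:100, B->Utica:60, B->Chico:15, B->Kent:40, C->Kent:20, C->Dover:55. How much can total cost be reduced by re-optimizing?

Current plan cost = 100·2 + 60·2 + 15·9 + 40·5 + 20·7 + 55·8 = £1235.
Optimal plan:
  A→Utica: 45 × £2 = £90
  A→Dover: 55 × £6 = £330
  B→Utica: 115 × £2 = £230
  C→Chico: 15 × £4 = £60
  C→Kent: 60 × £7 = £420
Optimal cost = £1130.
Saving = 1235 − 1130 = £105.

105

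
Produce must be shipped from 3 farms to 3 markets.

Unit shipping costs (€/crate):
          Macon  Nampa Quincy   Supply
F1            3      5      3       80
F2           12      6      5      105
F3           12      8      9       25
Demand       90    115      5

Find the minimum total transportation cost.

One minimum-cost allocation:
  F1->Macon: 80 × €3 = €240
  F2->Nampa: 100 × €6 = €600
  F2->Quincy: 5 × €5 = €25
  F3->Macon: 10 × €12 = €120
  F3->Nampa: 15 × €8 = €120
Total = 240 + 600 + 25 + 120 + 120 = €1105.

1105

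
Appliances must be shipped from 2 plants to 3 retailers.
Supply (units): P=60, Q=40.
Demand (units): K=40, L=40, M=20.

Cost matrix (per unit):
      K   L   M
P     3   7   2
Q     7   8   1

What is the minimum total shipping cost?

440

Optimal allocation:
  P→K: 40 × 3 = 120
  P→L: 20 × 7 = 140
  Q→L: 20 × 8 = 160
  Q→M: 20 × 1 = 20
Total = 120 + 140 + 160 + 20 = 440.
(Supply check: P ships 60; Q ships 40.)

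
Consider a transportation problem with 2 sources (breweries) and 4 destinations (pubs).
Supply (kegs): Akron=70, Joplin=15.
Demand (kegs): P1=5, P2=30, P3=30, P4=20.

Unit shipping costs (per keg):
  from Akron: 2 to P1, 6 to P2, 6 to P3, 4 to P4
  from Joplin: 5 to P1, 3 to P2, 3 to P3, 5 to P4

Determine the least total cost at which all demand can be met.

A cheapest plan:
  Akron->P1: 5 kegs
  Akron->P2: 15 kegs
  Akron->P3: 30 kegs
  Akron->P4: 20 kegs
  Joplin->P2: 15 kegs
Total cost = 405.

405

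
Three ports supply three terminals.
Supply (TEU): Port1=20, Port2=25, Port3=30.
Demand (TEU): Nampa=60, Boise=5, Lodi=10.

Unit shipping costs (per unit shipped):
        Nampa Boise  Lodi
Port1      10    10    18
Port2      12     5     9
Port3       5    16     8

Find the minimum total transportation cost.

585

A cheapest plan:
  Port1→Nampa: 20 × 10 = 200
  Port2→Nampa: 10 × 12 = 120
  Port2→Boise: 5 × 5 = 25
  Port2→Lodi: 10 × 9 = 90
  Port3→Nampa: 30 × 5 = 150
Total = 200 + 120 + 25 + 90 + 150 = 585.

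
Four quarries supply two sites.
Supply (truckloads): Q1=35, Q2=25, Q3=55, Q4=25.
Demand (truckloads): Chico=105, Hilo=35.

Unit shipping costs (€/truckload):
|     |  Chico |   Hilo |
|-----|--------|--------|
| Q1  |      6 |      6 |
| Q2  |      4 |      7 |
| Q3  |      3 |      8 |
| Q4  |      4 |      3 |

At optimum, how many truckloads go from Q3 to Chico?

55

Optimal shipments:
  Q1→Chico: 25 truckloads
  Q1→Hilo: 10 truckloads
  Q2→Chico: 25 truckloads
  Q3→Chico: 55 truckloads
  Q4→Hilo: 25 truckloads
Total cost = €550.
So Q3→Chico carries 55 truckloads.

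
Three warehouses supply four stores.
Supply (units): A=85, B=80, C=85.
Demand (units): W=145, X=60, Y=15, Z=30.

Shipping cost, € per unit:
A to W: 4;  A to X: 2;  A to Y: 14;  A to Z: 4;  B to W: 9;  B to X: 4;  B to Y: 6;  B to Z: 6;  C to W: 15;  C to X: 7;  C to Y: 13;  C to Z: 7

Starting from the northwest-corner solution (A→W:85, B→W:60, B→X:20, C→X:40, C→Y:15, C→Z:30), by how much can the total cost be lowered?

Current plan cost = 85·4 + 60·9 + 20·4 + 40·7 + 15·13 + 30·7 = €1645.
Optimal plan:
  A->W: 85 × €4 = €340
  B->W: 60 × €9 = €540
  B->X: 5 × €4 = €20
  B->Y: 15 × €6 = €90
  C->X: 55 × €7 = €385
  C->Z: 30 × €7 = €210
Optimal cost = €1585.
Saving = 1645 − 1585 = €60.

60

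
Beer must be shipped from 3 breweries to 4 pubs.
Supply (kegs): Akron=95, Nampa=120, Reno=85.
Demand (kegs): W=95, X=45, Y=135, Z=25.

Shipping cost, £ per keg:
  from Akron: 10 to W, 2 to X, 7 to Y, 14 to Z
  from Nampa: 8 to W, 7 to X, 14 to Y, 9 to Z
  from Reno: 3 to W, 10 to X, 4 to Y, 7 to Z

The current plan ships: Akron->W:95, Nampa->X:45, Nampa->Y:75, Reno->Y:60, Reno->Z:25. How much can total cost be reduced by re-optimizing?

965

Current plan cost = 95·10 + 45·7 + 75·14 + 60·4 + 25·7 = £2730.
Optimal plan:
  Akron to X: 45 × £2 = £90
  Akron to Y: 50 × £7 = £350
  Nampa to W: 95 × £8 = £760
  Nampa to Z: 25 × £9 = £225
  Reno to Y: 85 × £4 = £340
Optimal cost = £1765.
Saving = 2730 − 1765 = £965.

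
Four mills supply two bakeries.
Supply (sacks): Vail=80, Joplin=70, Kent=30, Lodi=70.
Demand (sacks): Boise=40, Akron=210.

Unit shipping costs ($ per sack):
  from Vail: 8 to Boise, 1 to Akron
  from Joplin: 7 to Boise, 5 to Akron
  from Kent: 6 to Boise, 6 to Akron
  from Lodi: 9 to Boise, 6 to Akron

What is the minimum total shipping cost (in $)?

One minimum-cost allocation:
  Vail to Akron: 80 × $1 = $80
  Joplin to Boise: 10 × $7 = $70
  Joplin to Akron: 60 × $5 = $300
  Kent to Boise: 30 × $6 = $180
  Lodi to Akron: 70 × $6 = $420
Total = 80 + 70 + 300 + 180 + 420 = $1050.

1050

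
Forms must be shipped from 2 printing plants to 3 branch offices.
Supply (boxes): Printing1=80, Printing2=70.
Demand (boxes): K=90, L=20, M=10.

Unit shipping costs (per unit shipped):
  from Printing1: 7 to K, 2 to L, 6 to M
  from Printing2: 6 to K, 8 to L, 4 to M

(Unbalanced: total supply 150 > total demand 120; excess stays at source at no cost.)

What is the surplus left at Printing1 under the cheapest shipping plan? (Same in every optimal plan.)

30

Minimum-cost shipments:
  Printing1 to K: 30 × 7 = 210
  Printing1 to L: 20 × 2 = 40
  Printing2 to K: 60 × 6 = 360
  Printing2 to M: 10 × 4 = 40
Total cost = 650.
Printing1 ships 50 of its 80, leaving 30.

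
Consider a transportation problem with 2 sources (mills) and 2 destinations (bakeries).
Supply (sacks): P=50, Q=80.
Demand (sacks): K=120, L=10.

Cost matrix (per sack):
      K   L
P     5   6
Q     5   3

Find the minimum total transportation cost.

An optimal shipping plan:
  P–K: 50 × 5 = 250
  Q–K: 70 × 5 = 350
  Q–L: 10 × 3 = 30
Total = 250 + 350 + 30 = 630.

630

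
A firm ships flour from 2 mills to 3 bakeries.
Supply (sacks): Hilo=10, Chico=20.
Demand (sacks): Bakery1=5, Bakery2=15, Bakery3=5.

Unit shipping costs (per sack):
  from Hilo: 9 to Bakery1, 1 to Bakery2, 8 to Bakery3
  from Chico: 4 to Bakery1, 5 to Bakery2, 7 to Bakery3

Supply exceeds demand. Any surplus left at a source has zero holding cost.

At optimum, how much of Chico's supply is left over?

5

Minimum-cost shipments:
  Hilo→Bakery2: 10 sacks
  Chico→Bakery1: 5 sacks
  Chico→Bakery2: 5 sacks
  Chico→Bakery3: 5 sacks
Total cost = 90.
Chico ships 15 of its 20, leaving 5.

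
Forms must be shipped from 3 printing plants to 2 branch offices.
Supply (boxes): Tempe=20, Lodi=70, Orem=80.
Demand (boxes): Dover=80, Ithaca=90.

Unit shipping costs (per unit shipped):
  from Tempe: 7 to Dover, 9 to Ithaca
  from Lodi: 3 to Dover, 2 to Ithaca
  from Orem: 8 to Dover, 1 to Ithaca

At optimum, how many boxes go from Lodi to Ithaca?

Solving gives:
  Tempe–Dover: 20 boxes
  Lodi–Dover: 60 boxes
  Lodi–Ithaca: 10 boxes
  Orem–Ithaca: 80 boxes
Total cost = 420.
So Lodi→Ithaca carries 10 boxes.

10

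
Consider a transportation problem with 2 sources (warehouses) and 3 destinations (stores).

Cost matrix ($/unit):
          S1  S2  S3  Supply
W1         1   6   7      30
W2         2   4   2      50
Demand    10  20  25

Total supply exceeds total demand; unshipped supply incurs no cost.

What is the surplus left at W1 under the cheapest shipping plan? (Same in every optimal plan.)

An optimal plan:
  W1→S1: 10 × $1 = $10
  W2→S2: 20 × $4 = $80
  W2→S3: 25 × $2 = $50
Total cost = $140.
W1 ships 10 of its 30, leaving 20.

20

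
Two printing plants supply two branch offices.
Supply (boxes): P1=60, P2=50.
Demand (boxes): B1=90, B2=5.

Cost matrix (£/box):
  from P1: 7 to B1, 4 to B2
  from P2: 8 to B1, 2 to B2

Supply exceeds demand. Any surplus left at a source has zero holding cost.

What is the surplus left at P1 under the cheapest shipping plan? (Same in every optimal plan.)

0

An optimal plan:
  P1->B1: 60 × £7 = £420
  P2->B1: 30 × £8 = £240
  P2->B2: 5 × £2 = £10
Total cost = £670.
P1 ships 60 of its 60, leaving 0.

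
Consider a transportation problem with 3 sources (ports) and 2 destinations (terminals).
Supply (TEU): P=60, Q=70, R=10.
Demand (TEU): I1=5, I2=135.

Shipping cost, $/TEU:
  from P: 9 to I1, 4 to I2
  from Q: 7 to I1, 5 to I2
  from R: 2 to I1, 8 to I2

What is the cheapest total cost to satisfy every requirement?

640

A cheapest plan:
  P→I2: 60 × $4 = $240
  Q→I2: 70 × $5 = $350
  R→I1: 5 × $2 = $10
  R→I2: 5 × $8 = $40
Total = 240 + 350 + 10 + 40 = $640.
(Supply check: P ships 60; Q ships 70; R ships 10.)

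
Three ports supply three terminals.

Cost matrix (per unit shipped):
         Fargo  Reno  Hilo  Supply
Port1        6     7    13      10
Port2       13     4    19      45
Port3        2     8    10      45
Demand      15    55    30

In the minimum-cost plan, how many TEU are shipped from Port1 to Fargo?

The minimum-cost plan:
  Port1 to Reno: 10 × 7 = 70
  Port2 to Reno: 45 × 4 = 180
  Port3 to Fargo: 15 × 2 = 30
  Port3 to Hilo: 30 × 10 = 300
Total cost = 580.
The route Port1→Fargo is not used.

0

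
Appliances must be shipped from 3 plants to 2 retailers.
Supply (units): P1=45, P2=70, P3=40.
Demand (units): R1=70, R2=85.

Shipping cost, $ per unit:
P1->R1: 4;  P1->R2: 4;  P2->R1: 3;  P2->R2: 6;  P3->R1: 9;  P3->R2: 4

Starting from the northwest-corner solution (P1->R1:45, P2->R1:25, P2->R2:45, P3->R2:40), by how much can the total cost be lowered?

Current plan cost = 45·4 + 25·3 + 45·6 + 40·4 = $685.
Optimal plan:
  P1–R2: 45 × $4 = $180
  P2–R1: 70 × $3 = $210
  P3–R2: 40 × $4 = $160
Optimal cost = $550.
Saving = 685 − 550 = $135.

135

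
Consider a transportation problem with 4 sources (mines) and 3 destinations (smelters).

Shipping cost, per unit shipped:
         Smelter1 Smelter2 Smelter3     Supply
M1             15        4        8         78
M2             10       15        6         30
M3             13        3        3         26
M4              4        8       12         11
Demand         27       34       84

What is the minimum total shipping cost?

One minimum-cost allocation:
  M1→Smelter2: 34 × 4 = 136
  M1→Smelter3: 44 × 8 = 352
  M2→Smelter1: 16 × 10 = 160
  M2→Smelter3: 14 × 6 = 84
  M3→Smelter3: 26 × 3 = 78
  M4→Smelter1: 11 × 4 = 44
Total = 136 + 352 + 160 + 84 + 78 + 44 = 854.

854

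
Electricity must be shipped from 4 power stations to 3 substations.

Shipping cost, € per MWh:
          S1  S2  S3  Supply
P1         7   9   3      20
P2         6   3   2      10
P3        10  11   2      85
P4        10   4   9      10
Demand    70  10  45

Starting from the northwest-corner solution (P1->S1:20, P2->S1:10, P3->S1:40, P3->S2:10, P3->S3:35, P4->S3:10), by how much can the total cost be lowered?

Current plan cost = 20·7 + 10·6 + 40·10 + 10·11 + 35·2 + 10·9 = €870.
Optimal plan:
  P1–S1: 20 MWh
  P2–S1: 10 MWh
  P3–S1: 40 MWh
  P3–S3: 45 MWh
  P4–S2: 10 MWh
Optimal cost = €730.
Saving = 870 − 730 = €140.

140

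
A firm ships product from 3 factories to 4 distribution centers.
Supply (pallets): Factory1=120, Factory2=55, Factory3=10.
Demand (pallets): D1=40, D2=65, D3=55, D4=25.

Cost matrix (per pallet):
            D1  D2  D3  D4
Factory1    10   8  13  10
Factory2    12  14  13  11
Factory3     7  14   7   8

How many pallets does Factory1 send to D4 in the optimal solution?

15

The minimum-cost plan:
  Factory1→D1: 40 pallets
  Factory1→D2: 65 pallets
  Factory1→D4: 15 pallets
  Factory2→D3: 45 pallets
  Factory2→D4: 10 pallets
  Factory3→D3: 10 pallets
Total cost = 1835.
So Factory1→D4 carries 15 pallets.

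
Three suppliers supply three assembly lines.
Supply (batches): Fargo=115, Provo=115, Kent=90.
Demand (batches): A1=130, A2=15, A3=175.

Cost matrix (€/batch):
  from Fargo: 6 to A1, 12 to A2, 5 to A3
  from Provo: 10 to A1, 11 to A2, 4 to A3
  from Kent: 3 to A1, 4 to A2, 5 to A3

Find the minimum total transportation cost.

An optimal shipping plan:
  Fargo to A1: 55 batches
  Fargo to A3: 60 batches
  Provo to A3: 115 batches
  Kent to A1: 75 batches
  Kent to A2: 15 batches
Total cost = €1375.

1375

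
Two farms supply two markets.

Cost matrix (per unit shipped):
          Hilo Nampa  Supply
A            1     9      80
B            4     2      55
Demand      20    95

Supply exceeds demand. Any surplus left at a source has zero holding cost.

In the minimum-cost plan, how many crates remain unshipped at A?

20

An optimal plan:
  A→Hilo: 20 × 1 = 20
  A→Nampa: 40 × 9 = 360
  B→Nampa: 55 × 2 = 110
Total cost = 490.
A ships 60 of its 80, leaving 20.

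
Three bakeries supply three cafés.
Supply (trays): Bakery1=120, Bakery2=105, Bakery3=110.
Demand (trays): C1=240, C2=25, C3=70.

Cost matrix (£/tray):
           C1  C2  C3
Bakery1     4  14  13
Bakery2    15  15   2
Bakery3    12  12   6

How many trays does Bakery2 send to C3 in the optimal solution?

70

Solving gives:
  Bakery1→C1: 120 trays
  Bakery2→C1: 35 trays
  Bakery2→C3: 70 trays
  Bakery3→C1: 85 trays
  Bakery3→C2: 25 trays
Total cost = £2465.
So Bakery2→C3 carries 70 trays.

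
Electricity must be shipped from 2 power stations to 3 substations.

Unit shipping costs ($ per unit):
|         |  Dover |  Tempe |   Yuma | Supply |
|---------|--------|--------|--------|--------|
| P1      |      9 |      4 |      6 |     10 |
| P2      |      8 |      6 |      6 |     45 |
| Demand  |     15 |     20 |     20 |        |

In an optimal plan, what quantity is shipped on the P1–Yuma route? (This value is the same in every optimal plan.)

The minimum-cost plan:
  P1->Tempe: 10 × $4 = $40
  P2->Dover: 15 × $8 = $120
  P2->Tempe: 10 × $6 = $60
  P2->Yuma: 20 × $6 = $120
Total cost = $340.
The route P1→Yuma is not used.

0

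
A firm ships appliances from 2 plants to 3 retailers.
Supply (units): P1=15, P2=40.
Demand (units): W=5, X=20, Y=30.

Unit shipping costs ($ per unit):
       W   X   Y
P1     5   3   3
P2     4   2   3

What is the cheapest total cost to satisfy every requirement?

150

Optimal allocation:
  P1->Y: 15 × $3 = $45
  P2->W: 5 × $4 = $20
  P2->X: 20 × $2 = $40
  P2->Y: 15 × $3 = $45
Total = 45 + 20 + 40 + 45 = $150.
(Supply check: P1 ships 15; P2 ships 40.)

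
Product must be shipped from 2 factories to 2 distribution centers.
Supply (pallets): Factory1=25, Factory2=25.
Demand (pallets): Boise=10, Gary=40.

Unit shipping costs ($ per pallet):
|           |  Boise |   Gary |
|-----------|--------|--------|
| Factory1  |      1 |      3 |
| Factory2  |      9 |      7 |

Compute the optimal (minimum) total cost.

An optimal shipping plan:
  Factory1→Boise: 10 pallets
  Factory1→Gary: 15 pallets
  Factory2→Gary: 25 pallets
Total cost = $230.
(Supply check: Factory1 ships 25; Factory2 ships 25.)

230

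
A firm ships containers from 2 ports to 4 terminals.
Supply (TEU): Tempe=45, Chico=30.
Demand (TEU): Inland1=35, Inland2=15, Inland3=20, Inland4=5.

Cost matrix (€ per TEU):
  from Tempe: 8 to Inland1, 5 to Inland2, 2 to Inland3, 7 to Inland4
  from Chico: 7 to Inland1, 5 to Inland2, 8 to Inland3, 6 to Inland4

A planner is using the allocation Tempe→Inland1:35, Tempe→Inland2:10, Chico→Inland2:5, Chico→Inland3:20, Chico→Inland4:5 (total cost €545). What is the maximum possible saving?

Current plan cost = 35·8 + 10·5 + 5·5 + 20·8 + 5·6 = €545.
Optimal plan:
  Tempe to Inland1: 5 TEU
  Tempe to Inland2: 15 TEU
  Tempe to Inland3: 20 TEU
  Tempe to Inland4: 5 TEU
  Chico to Inland1: 30 TEU
Optimal cost = €400.
Saving = 545 − 400 = €145.

145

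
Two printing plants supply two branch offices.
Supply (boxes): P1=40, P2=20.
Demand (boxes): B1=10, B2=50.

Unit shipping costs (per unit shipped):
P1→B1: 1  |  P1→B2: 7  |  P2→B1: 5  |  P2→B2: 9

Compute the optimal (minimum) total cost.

400

A cheapest plan:
  P1 to B1: 10 × 1 = 10
  P1 to B2: 30 × 7 = 210
  P2 to B2: 20 × 9 = 180
Total = 10 + 210 + 180 = 400.
(Supply check: P1 ships 40; P2 ships 20.)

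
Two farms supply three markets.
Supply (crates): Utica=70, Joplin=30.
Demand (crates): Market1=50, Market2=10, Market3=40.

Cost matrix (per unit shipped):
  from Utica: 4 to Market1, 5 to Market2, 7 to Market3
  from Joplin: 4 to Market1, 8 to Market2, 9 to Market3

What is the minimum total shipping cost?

530

Optimal allocation:
  Utica->Market1: 20 crates
  Utica->Market2: 10 crates
  Utica->Market3: 40 crates
  Joplin->Market1: 30 crates
Total cost = 530.
(Supply check: Utica ships 70; Joplin ships 30.)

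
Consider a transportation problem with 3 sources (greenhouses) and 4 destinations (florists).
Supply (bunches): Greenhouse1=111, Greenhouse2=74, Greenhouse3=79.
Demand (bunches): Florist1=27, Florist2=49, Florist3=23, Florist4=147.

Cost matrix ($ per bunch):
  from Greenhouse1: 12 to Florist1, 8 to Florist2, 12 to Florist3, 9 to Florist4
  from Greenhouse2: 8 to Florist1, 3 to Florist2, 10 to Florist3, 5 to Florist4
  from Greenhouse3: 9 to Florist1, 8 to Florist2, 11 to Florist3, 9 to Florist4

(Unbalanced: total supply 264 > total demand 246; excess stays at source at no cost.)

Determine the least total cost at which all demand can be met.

1866

Optimal allocation:
  Greenhouse1→Florist4: 93 × $9 = $837
  Greenhouse2→Florist2: 49 × $3 = $147
  Greenhouse2→Florist4: 25 × $5 = $125
  Greenhouse3→Florist1: 27 × $9 = $243
  Greenhouse3→Florist3: 23 × $11 = $253
  Greenhouse3→Florist4: 29 × $9 = $261
Total = 837 + 147 + 125 + 243 + 253 + 261 = $1866.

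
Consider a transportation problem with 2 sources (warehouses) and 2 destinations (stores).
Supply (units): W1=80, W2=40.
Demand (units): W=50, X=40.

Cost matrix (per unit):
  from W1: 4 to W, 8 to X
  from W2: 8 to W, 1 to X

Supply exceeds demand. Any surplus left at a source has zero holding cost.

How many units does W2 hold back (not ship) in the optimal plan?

An optimal plan:
  W1→W: 50 units
  W2→X: 40 units
Total cost = 240.
W2 ships 40 of its 40, leaving 0.

0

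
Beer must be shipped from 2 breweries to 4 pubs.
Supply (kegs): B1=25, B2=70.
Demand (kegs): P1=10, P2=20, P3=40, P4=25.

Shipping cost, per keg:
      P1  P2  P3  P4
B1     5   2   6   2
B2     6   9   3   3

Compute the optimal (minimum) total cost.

290

A cheapest plan:
  B1->P1: 5 × 5 = 25
  B1->P2: 20 × 2 = 40
  B2->P1: 5 × 6 = 30
  B2->P3: 40 × 3 = 120
  B2->P4: 25 × 3 = 75
Total = 25 + 40 + 30 + 120 + 75 = 290.
(Supply check: B1 ships 25; B2 ships 70.)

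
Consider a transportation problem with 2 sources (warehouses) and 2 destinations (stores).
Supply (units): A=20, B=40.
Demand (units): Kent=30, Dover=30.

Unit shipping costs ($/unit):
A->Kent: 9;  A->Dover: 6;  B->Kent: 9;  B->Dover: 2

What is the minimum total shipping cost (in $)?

A cheapest plan:
  A–Kent: 20 × $9 = $180
  B–Kent: 10 × $9 = $90
  B–Dover: 30 × $2 = $60
Total = 180 + 90 + 60 = $330.

330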